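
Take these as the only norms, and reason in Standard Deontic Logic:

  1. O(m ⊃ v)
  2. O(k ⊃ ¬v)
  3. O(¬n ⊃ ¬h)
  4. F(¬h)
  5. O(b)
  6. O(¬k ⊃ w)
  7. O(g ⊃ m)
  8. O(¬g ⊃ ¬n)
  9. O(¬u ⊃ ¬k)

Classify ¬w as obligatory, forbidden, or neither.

Forbidden

Premise 4 is F(¬h), i.e. O(h).
The contrapositive of premise 3 (O(¬n ⊃ ¬h)) is O(h ⊃ n), and O(h) is already established, so O(n).
Premise 8 is O(¬g ⊃ ¬n); contrapositively O(n ⊃ g). Since O(n) holds, K gives O(g).
Applying K to premise 7 (O(g ⊃ m)) and O(g) yields O(m).
Applying K to premise 1 (O(m ⊃ v)) and O(m) yields O(v).
Premise 2, O(k ⊃ ¬v), contraposes to O(v ⊃ ¬k); with O(v) we get O(¬k).
Applying K to premise 6 (O(¬k ⊃ w)) and O(¬k) yields O(w).
Premises 5, 9 do not contribute to this derivation.
Thus O(w), which is F(¬w): ¬w is forbidden.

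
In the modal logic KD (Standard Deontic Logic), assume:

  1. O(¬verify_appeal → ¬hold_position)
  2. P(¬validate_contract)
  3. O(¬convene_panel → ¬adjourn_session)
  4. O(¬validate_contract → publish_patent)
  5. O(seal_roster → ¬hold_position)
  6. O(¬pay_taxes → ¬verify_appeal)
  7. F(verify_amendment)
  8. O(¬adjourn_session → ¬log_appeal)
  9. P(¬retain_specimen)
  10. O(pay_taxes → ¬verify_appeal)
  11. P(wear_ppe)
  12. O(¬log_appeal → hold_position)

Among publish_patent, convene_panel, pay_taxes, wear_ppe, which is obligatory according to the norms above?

By case analysis on ¬pay_taxes: premise 6 gives O(¬pay_taxes → ¬verify_appeal) and premise 10 gives O(pay_taxes → ¬verify_appeal), so O(¬verify_appeal) either way.
With premise 1, O(¬verify_appeal → ¬hold_position), the K-axiom yields O(¬hold_position).
Premise 12, O(¬log_appeal → hold_position), contraposes to O(¬hold_position → log_appeal); with O(¬hold_position) we get O(log_appeal).
Premise 8 is O(¬adjourn_session → ¬log_appeal); contrapositively O(log_appeal → adjourn_session). Since O(log_appeal) holds, K gives O(adjourn_session).
Premise 3 is O(¬convene_panel → ¬adjourn_session); contrapositively O(adjourn_session → convene_panel). Since O(adjourn_session) holds, K gives O(convene_panel).
So O(convene_panel) holds — convene_panel is obligatory. None of the other listed options is made obligatory by any chain of premises.

convene_panel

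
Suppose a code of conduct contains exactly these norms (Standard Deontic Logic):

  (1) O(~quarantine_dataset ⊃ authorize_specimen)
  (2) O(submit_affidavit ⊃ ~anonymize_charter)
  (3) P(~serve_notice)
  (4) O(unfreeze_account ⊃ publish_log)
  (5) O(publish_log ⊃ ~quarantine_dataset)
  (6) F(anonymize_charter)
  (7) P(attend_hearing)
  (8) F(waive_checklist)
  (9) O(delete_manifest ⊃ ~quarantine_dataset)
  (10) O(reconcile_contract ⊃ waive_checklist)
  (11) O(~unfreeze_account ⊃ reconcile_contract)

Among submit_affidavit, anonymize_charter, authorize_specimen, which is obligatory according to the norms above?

authorize_specimen

F(waive_checklist) at premise 8 means O(~waive_checklist).
The contrapositive of premise 10 (O(reconcile_contract ⊃ waive_checklist)) is O(~waive_checklist ⊃ ~reconcile_contract), and O(~waive_checklist) is already established, so O(~reconcile_contract).
The contrapositive of premise 11 (O(~unfreeze_account ⊃ reconcile_contract)) is O(~reconcile_contract ⊃ unfreeze_account), and O(~reconcile_contract) is already established, so O(unfreeze_account).
From O(unfreeze_account) and premise 4, O(unfreeze_account ⊃ publish_log), we obtain O(publish_log).
Applying K to premise 5 (O(publish_log ⊃ ~quarantine_dataset)) and O(publish_log) yields O(~quarantine_dataset).
With premise 1, O(~quarantine_dataset ⊃ authorize_specimen), the K-axiom yields O(authorize_specimen).
So O(authorize_specimen) holds — authorize_specimen is obligatory. None of the other listed options is made obligatory by any chain of premises.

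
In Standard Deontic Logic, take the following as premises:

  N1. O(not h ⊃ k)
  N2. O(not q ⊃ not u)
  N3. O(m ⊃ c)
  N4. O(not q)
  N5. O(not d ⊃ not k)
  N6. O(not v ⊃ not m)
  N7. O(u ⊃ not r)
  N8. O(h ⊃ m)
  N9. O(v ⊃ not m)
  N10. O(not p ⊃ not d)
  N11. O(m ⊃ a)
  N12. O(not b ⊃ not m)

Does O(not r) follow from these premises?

No

Premise 7 is O(u ⊃ not r), but O(u) is not derivable from the premises, so it does not yield O(not r).
No other premise forces O(not r). An ideal world satisfying every premise can still have not r false, so O(not r) is not derivable.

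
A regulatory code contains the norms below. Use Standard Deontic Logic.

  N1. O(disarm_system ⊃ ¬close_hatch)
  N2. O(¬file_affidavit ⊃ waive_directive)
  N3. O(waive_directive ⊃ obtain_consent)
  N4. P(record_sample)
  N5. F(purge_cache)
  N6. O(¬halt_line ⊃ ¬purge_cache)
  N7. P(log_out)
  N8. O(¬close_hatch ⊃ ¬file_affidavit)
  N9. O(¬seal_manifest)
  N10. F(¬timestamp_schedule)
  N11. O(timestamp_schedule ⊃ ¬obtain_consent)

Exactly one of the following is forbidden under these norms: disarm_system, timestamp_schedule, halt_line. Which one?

Premise 10 is F(¬timestamp_schedule), i.e. O(timestamp_schedule).
From O(timestamp_schedule) and premise 11, O(timestamp_schedule ⊃ ¬obtain_consent), we obtain O(¬obtain_consent).
The contrapositive of premise 3 (O(waive_directive ⊃ obtain_consent)) is O(¬obtain_consent ⊃ ¬waive_directive), and O(¬obtain_consent) is already established, so O(¬waive_directive).
Premise 2, O(¬file_affidavit ⊃ waive_directive), contraposes to O(¬waive_directive ⊃ file_affidavit); with O(¬waive_directive) we get O(file_affidavit).
Premise 8 is O(¬close_hatch ⊃ ¬file_affidavit); contrapositively O(file_affidavit ⊃ close_hatch). Since O(file_affidavit) holds, K gives O(close_hatch).
The contrapositive of premise 1 (O(disarm_system ⊃ ¬close_hatch)) is O(close_hatch ⊃ ¬disarm_system), and O(close_hatch) is already established, so O(¬disarm_system).
So O(¬disarm_system) holds, i.e. disarm_system is forbidden. None of the other listed options is forbidden under the premises.

disarm_system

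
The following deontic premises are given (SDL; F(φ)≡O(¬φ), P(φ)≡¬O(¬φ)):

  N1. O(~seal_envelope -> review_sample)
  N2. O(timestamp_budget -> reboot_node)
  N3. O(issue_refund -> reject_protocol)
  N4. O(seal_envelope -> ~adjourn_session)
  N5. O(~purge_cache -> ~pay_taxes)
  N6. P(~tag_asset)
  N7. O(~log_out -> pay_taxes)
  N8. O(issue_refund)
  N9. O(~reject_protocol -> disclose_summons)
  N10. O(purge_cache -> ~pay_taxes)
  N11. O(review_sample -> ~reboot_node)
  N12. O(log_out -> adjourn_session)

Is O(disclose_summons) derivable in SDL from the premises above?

No

Premise 9 is O(~reject_protocol -> disclose_summons), but O(~reject_protocol) is not derivable from the premises, so it does not yield O(disclose_summons).
No other premise forces O(disclose_summons). An ideal world satisfying every premise can still have disclose_summons false, so O(disclose_summons) is not derivable.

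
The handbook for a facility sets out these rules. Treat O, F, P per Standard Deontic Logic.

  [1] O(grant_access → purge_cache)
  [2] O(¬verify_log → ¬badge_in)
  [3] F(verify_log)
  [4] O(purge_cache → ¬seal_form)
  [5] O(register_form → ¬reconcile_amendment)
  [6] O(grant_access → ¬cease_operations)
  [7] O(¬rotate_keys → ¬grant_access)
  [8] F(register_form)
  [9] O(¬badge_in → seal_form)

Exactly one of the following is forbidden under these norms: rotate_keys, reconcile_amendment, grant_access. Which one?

Premise 3, F(verify_log), is equivalent to O(¬verify_log).
With premise 2, O(¬verify_log → ¬badge_in), the K-axiom yields O(¬badge_in).
Applying K to premise 9 (O(¬badge_in → seal_form)) and O(¬badge_in) yields O(seal_form).
The contrapositive of premise 4 (O(purge_cache → ¬seal_form)) is O(seal_form → ¬purge_cache), and O(seal_form) is already established, so O(¬purge_cache).
Premise 1, O(grant_access → purge_cache), contraposes to O(¬purge_cache → ¬grant_access); with O(¬purge_cache) we get O(¬grant_access).
So O(¬grant_access) holds, i.e. grant_access is forbidden. None of the other listed options is forbidden under the premises.

grant_access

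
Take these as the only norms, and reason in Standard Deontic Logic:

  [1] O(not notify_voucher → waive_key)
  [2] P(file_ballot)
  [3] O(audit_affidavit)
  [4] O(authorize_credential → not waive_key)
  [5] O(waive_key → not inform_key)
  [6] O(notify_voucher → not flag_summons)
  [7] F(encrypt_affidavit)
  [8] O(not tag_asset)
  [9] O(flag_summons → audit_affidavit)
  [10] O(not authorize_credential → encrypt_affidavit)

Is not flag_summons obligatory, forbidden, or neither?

Obligatory

F(encrypt_affidavit) at premise 7 means O(not encrypt_affidavit).
The contrapositive of premise 10 (O(not authorize_credential → encrypt_affidavit)) is O(not encrypt_affidavit → authorize_credential), and O(not encrypt_affidavit) is already established, so O(authorize_credential).
With premise 4, O(authorize_credential → not waive_key), the K-axiom yields O(not waive_key).
The contrapositive of premise 1 (O(not notify_voucher → waive_key)) is O(not waive_key → notify_voucher), and O(not waive_key) is already established, so O(notify_voucher).
From O(notify_voucher) and premise 6, O(notify_voucher → not flag_summons), we obtain O(not flag_summons).
Premises 2, 3, 5, 8, 9 do not contribute to this derivation.
Hence not flag_summons is obligatory.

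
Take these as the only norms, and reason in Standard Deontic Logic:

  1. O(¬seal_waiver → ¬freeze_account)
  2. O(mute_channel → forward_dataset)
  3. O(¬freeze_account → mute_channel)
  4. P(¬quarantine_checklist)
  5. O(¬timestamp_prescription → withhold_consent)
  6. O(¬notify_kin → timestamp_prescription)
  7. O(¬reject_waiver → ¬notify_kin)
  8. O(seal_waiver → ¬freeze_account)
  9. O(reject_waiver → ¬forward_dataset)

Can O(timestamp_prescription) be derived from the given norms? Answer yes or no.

Yes

By case analysis on ¬seal_waiver: premise 1 gives O(¬seal_waiver → ¬freeze_account) and premise 8 gives O(seal_waiver → ¬freeze_account), so O(¬freeze_account) either way.
Applying K to premise 3 (O(¬freeze_account → mute_channel)) and O(¬freeze_account) yields O(mute_channel).
With premise 2, O(mute_channel → forward_dataset), the K-axiom yields O(forward_dataset).
Premise 9 is O(reject_waiver → ¬forward_dataset); contrapositively O(forward_dataset → ¬reject_waiver). Since O(forward_dataset) holds, K gives O(¬reject_waiver).
With premise 7, O(¬reject_waiver → ¬notify_kin), the K-axiom yields O(¬notify_kin).
Premise 6 is O(¬notify_kin → timestamp_prescription); since O(¬notify_kin), deontic closure gives O(timestamp_prescription).
Premises 4, 5 do not contribute to this derivation.
So O(timestamp_prescription) follows.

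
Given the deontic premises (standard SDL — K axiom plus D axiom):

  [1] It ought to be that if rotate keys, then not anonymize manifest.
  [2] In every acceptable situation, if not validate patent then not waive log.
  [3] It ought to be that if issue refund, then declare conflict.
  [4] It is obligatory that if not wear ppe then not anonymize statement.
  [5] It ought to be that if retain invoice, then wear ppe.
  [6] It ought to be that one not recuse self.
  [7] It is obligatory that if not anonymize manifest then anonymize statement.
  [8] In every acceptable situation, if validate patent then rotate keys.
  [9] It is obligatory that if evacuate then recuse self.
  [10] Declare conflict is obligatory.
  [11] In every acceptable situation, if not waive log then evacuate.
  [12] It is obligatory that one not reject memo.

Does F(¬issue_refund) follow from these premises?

Premise 3 is O(issue_refund → declare_conflict); even if O(declare_conflict) held, inferring O(issue_refund) would be affirming the consequent — invalid.
No other premise forces O(issue_refund). An ideal world satisfying every premise can still have ¬issue_refund true, so F(¬issue_refund) is not derivable.

No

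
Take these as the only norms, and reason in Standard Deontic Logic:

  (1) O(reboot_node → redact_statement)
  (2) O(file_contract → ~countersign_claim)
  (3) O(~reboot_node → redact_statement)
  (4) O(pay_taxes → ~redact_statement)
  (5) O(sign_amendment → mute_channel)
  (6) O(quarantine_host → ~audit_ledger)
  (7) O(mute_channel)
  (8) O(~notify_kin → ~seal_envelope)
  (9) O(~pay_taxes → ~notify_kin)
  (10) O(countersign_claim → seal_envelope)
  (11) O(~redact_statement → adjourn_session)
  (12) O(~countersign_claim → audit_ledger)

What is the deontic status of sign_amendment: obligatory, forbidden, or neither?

Neither

Premise 5 is O(sign_amendment → mute_channel); even if O(mute_channel) held, inferring O(sign_amendment) would be affirming the consequent — invalid.
No premise or chain of K-axiom applications forces O(sign_amendment), and none forces O(~sign_amendment). So sign_amendment is neither obligatory nor forbidden under these norms.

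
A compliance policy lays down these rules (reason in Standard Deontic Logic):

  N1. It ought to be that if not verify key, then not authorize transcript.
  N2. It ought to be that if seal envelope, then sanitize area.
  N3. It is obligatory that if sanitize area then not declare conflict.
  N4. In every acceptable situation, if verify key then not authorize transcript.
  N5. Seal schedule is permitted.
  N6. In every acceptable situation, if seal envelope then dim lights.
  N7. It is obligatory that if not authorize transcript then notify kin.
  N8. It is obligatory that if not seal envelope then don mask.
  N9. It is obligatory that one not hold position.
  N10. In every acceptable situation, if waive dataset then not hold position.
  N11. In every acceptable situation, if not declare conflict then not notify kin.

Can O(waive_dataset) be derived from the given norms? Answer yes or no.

Premise 10 is O(waive_dataset → ¬hold_position); even if O(¬hold_position) held, inferring O(waive_dataset) would be affirming the consequent — invalid.
No other premise forces O(waive_dataset). An ideal world satisfying every premise can still have waive_dataset false, so O(waive_dataset) is not derivable.

No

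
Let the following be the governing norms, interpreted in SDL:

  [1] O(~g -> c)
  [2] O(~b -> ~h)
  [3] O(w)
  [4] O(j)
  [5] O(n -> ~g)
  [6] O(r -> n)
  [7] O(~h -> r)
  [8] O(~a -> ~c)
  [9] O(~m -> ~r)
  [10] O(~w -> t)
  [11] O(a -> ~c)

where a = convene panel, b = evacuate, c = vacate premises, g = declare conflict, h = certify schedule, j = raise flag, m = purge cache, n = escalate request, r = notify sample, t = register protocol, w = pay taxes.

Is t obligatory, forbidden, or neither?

Premise 10 is O(~w -> t), but O(~w) is not derivable from the premises, so it does not yield O(t).
No premise or chain of K-axiom applications forces O(t), and none forces O(~t). So t is neither obligatory nor forbidden under these norms.

Neither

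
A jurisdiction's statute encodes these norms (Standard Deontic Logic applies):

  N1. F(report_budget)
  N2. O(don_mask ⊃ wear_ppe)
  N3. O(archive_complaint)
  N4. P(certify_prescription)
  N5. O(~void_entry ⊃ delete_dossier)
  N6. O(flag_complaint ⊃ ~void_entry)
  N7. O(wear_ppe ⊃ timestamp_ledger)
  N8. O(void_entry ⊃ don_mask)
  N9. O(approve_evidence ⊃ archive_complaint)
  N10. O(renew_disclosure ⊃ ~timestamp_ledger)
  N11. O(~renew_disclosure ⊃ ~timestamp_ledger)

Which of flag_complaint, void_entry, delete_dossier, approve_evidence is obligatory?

delete_dossier

Premises 11 and 10 are O(~renew_disclosure ⊃ ~timestamp_ledger) and O(renew_disclosure ⊃ ~timestamp_ledger); every ideal world satisfies ~renew_disclosure or renew_disclosure, so in either case ~timestamp_ledger holds — hence O(~timestamp_ledger).
The contrapositive of premise 7 (O(wear_ppe ⊃ timestamp_ledger)) is O(~timestamp_ledger ⊃ ~wear_ppe), and O(~timestamp_ledger) is already established, so O(~wear_ppe).
Premise 2, O(don_mask ⊃ wear_ppe), contraposes to O(~wear_ppe ⊃ ~don_mask); with O(~wear_ppe) we get O(~don_mask).
Premise 8 is O(void_entry ⊃ don_mask); contrapositively O(~don_mask ⊃ ~void_entry). Since O(~don_mask) holds, K gives O(~void_entry).
Premise 5 is O(~void_entry ⊃ delete_dossier); since O(~void_entry), deontic closure gives O(delete_dossier).
So O(delete_dossier) holds — delete_dossier is obligatory. None of the other listed options is made obligatory by any chain of premises.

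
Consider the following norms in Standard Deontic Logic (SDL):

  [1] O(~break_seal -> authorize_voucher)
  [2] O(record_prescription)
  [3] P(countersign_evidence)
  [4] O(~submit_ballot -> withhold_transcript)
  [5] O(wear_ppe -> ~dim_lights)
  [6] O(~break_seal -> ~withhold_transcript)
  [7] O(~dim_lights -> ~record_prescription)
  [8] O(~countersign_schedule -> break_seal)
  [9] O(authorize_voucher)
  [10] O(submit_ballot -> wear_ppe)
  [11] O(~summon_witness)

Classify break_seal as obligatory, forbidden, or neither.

Obligatory

From premise 2 we have O(record_prescription).
The contrapositive of premise 7 (O(~dim_lights -> ~record_prescription)) is O(record_prescription -> dim_lights), and O(record_prescription) is already established, so O(dim_lights).
Premise 5 is O(wear_ppe -> ~dim_lights); contrapositively O(dim_lights -> ~wear_ppe). Since O(dim_lights) holds, K gives O(~wear_ppe).
Premise 10, O(submit_ballot -> wear_ppe), contraposes to O(~wear_ppe -> ~submit_ballot); with O(~wear_ppe) we get O(~submit_ballot).
Premise 4 is O(~submit_ballot -> withhold_transcript); since O(~submit_ballot), deontic closure gives O(withhold_transcript).
Premise 6 is O(~break_seal -> ~withhold_transcript); contrapositively O(withhold_transcript -> break_seal). Since O(withhold_transcript) holds, K gives O(break_seal).
Premises 1, 3, 8, 9, 11 do not contribute to this derivation.
Hence break_seal is obligatory.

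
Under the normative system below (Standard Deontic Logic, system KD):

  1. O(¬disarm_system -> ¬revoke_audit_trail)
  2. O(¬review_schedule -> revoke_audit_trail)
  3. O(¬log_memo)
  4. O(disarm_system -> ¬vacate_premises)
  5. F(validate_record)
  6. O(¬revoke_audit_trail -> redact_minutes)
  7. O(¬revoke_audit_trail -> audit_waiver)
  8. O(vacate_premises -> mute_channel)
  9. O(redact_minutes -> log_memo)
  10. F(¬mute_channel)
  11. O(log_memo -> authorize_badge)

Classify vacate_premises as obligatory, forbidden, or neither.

Forbidden

Premise 3 states O(¬log_memo) outright.
The contrapositive of premise 9 (O(redact_minutes -> log_memo)) is O(¬log_memo -> ¬redact_minutes), and O(¬log_memo) is already established, so O(¬redact_minutes).
The contrapositive of premise 6 (O(¬revoke_audit_trail -> redact_minutes)) is O(¬redact_minutes -> revoke_audit_trail), and O(¬redact_minutes) is already established, so O(revoke_audit_trail).
Premise 1, O(¬disarm_system -> ¬revoke_audit_trail), contraposes to O(revoke_audit_trail -> disarm_system); with O(revoke_audit_trail) we get O(disarm_system).
From O(disarm_system) and premise 4, O(disarm_system -> ¬vacate_premises), we obtain O(¬vacate_premises).
Premises 2, 5, 7, 8, 10, 11 do not contribute to this derivation.
Thus O(¬vacate_premises), which is F(vacate_premises): vacate_premises is forbidden.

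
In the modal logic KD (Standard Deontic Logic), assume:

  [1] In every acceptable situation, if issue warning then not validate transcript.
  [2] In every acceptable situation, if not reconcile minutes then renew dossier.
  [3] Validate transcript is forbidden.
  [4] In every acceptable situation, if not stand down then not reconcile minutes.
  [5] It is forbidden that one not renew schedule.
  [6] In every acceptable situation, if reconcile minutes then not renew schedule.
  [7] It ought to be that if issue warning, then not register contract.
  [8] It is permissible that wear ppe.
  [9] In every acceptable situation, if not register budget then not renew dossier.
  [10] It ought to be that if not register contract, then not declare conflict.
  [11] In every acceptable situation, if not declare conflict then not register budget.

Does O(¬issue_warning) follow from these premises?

Yes

Premise 5, F(¬renew_schedule), is equivalent to O(renew_schedule).
Premise 6, O(reconcile_minutes → ¬renew_schedule), contraposes to O(renew_schedule → ¬reconcile_minutes); with O(renew_schedule) we get O(¬reconcile_minutes).
Premise 2 is O(¬reconcile_minutes → renew_dossier); since O(¬reconcile_minutes), deontic closure gives O(renew_dossier).
Premise 9, O(¬register_budget → ¬renew_dossier), contraposes to O(renew_dossier → register_budget); with O(renew_dossier) we get O(register_budget).
The contrapositive of premise 11 (O(¬declare_conflict → ¬register_budget)) is O(register_budget → declare_conflict), and O(register_budget) is already established, so O(declare_conflict).
Premise 10 is O(¬register_contract → ¬declare_conflict); contrapositively O(declare_conflict → register_contract). Since O(declare_conflict) holds, K gives O(register_contract).
Premise 7 is O(issue_warning → ¬register_contract); contrapositively O(register_contract → ¬issue_warning). Since O(register_contract) holds, K gives O(¬issue_warning).
Premises 1, 3, 4, 8 do not contribute to this derivation.
So O(¬issue_warning) follows.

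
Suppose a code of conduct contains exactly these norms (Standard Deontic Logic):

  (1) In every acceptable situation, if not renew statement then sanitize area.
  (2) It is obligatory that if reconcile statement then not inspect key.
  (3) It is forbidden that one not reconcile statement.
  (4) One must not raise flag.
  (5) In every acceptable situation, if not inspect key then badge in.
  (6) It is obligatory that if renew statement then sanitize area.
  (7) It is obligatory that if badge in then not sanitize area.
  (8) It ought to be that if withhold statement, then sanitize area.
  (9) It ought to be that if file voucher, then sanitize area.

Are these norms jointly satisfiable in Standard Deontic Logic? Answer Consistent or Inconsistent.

Premises 6 and 1 cover both cases: O(renew_statement → sanitize_area) and O(¬renew_statement → sanitize_area). Since renew_statement ∨ ¬renew_statement is a tautology, O(sanitize_area) follows.
Premise 7, O(badge_in → ¬sanitize_area), contraposes to O(sanitize_area → ¬badge_in); with O(sanitize_area) we get O(¬badge_in).
The contrapositive of premise 5 (O(¬inspect_key → badge_in)) is O(¬badge_in → inspect_key), and O(¬badge_in) is already established, so O(inspect_key).
Premise 2, O(reconcile_statement → ¬inspect_key), contraposes to O(inspect_key → ¬reconcile_statement); with O(inspect_key) we get O(¬reconcile_statement).
Yet premise 3 is F(¬reconcile_statement), i.e. O(reconcile_statement).
We now have both O(¬reconcile_statement) and O(reconcile_statement) — reconcile_statement is simultaneously obligatory and forbidden, violating the D-axiom.

Inconsistent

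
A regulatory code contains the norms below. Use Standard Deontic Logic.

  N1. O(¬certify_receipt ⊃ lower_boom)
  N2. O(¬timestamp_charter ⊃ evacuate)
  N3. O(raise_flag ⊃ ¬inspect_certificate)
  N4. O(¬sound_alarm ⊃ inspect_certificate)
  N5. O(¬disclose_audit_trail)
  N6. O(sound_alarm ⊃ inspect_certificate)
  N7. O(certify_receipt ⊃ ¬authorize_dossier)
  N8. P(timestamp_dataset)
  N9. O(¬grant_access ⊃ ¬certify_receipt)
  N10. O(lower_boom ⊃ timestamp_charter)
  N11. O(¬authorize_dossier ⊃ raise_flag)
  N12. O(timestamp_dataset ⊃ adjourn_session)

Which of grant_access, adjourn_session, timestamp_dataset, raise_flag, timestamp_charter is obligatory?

timestamp_charter

Premises 6 and 4 cover both cases: O(sound_alarm ⊃ inspect_certificate) and O(¬sound_alarm ⊃ inspect_certificate). Since sound_alarm ∨ ¬sound_alarm is a tautology, O(inspect_certificate) follows.
Premise 3, O(raise_flag ⊃ ¬inspect_certificate), contraposes to O(inspect_certificate ⊃ ¬raise_flag); with O(inspect_certificate) we get O(¬raise_flag).
Premise 11 is O(¬authorize_dossier ⊃ raise_flag); contrapositively O(¬raise_flag ⊃ authorize_dossier). Since O(¬raise_flag) holds, K gives O(authorize_dossier).
Premise 7, O(certify_receipt ⊃ ¬authorize_dossier), contraposes to O(authorize_dossier ⊃ ¬certify_receipt); with O(authorize_dossier) we get O(¬certify_receipt).
From O(¬certify_receipt) and premise 1, O(¬certify_receipt ⊃ lower_boom), we obtain O(lower_boom).
With premise 10, O(lower_boom ⊃ timestamp_charter), the K-axiom yields O(timestamp_charter).
So O(timestamp_charter) holds — timestamp_charter is obligatory. None of the other listed options is made obligatory by any chain of premises.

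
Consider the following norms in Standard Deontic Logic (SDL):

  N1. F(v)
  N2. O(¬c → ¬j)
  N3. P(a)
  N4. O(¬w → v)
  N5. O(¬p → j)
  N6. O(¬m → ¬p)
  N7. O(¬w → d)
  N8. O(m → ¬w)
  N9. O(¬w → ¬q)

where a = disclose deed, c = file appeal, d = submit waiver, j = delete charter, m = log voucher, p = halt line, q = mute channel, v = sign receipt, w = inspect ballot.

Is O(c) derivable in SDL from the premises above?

Yes

F(v) at premise 1 means O(¬v).
Premise 4 is O(¬w → v); contrapositively O(¬v → w). Since O(¬v) holds, K gives O(w).
Premise 8 is O(m → ¬w); contrapositively O(w → ¬m). Since O(w) holds, K gives O(¬m).
Applying K to premise 6 (O(¬m → ¬p)) and O(¬m) yields O(¬p).
Applying K to premise 5 (O(¬p → j)) and O(¬p) yields O(j).
Premise 2 is O(¬c → ¬j); contrapositively O(j → c). Since O(j) holds, K gives O(c).
Premises 3, 7, 9 do not contribute to this derivation.
So O(c) follows.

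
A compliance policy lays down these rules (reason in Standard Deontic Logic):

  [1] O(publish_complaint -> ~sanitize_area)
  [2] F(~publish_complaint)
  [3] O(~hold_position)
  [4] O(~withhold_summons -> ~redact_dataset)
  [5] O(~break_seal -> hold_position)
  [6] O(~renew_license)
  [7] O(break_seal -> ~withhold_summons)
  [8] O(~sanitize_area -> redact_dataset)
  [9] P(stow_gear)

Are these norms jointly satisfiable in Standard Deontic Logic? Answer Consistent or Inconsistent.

Inconsistent

Premise 3 gives O(~hold_position).
The contrapositive of premise 5 (O(~break_seal -> hold_position)) is O(~hold_position -> break_seal), and O(~hold_position) is already established, so O(break_seal).
Applying K to premise 7 (O(break_seal -> ~withhold_summons)) and O(break_seal) yields O(~withhold_summons).
From O(~withhold_summons) and premise 4, O(~withhold_summons -> ~redact_dataset), we obtain O(~redact_dataset).
Premise 8, O(~sanitize_area -> redact_dataset), contraposes to O(~redact_dataset -> sanitize_area); with O(~redact_dataset) we get O(sanitize_area).
Premise 1, O(publish_complaint -> ~sanitize_area), contraposes to O(sanitize_area -> ~publish_complaint); with O(sanitize_area) we get O(~publish_complaint).
Yet premise 2 is F(~publish_complaint), i.e. O(publish_complaint).
We now have both O(~publish_complaint) and O(publish_complaint) — publish_complaint is simultaneously obligatory and forbidden, violating the D-axiom.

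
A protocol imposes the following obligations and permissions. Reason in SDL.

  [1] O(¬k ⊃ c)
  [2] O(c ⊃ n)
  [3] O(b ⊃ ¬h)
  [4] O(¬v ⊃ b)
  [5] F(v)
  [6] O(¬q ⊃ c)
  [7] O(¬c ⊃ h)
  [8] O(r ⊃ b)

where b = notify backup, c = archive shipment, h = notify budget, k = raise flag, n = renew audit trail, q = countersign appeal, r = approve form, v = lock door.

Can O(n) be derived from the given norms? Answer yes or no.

Premise 5, F(v), is equivalent to O(¬v).
Applying K to premise 4 (O(¬v ⊃ b)) and O(¬v) yields O(b).
With premise 3, O(b ⊃ ¬h), the K-axiom yields O(¬h).
Premise 7, O(¬c ⊃ h), contraposes to O(¬h ⊃ c); with O(¬h) we get O(c).
Applying K to premise 2 (O(c ⊃ n)) and O(c) yields O(n).
Premises 1, 6, 8 do not contribute to this derivation.
So O(n) follows.

Yes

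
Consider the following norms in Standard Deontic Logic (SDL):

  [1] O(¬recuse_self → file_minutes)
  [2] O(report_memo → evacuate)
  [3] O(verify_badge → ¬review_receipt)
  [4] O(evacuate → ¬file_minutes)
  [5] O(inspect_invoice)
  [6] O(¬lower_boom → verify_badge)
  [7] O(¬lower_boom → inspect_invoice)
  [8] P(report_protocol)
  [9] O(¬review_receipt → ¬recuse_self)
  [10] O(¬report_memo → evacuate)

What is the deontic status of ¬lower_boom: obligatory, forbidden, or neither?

By case analysis on report_memo: premise 2 gives O(report_memo → evacuate) and premise 10 gives O(¬report_memo → evacuate), so O(evacuate) either way.
From O(evacuate) and premise 4, O(evacuate → ¬file_minutes), we obtain O(¬file_minutes).
The contrapositive of premise 1 (O(¬recuse_self → file_minutes)) is O(¬file_minutes → recuse_self), and O(¬file_minutes) is already established, so O(recuse_self).
The contrapositive of premise 9 (O(¬review_receipt → ¬recuse_self)) is O(recuse_self → review_receipt), and O(recuse_self) is already established, so O(review_receipt).
The contrapositive of premise 3 (O(verify_badge → ¬review_receipt)) is O(review_receipt → ¬verify_badge), and O(review_receipt) is already established, so O(¬verify_badge).
Premise 6, O(¬lower_boom → verify_badge), contraposes to O(¬verify_badge → lower_boom); with O(¬verify_badge) we get O(lower_boom).
Premises 5, 7, 8 do not contribute to this derivation.
Thus O(lower_boom), which is F(¬lower_boom): ¬lower_boom is forbidden.

Forbidden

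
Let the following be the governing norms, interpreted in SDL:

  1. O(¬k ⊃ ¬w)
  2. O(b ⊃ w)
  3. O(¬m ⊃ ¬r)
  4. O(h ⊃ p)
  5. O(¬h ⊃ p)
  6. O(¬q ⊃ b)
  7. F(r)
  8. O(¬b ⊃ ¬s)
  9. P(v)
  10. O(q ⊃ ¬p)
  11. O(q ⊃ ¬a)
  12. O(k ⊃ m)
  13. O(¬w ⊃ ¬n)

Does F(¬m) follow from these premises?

Premises 5 and 4 are O(¬h ⊃ p) and O(h ⊃ p); every ideal world satisfies ¬h or h, so in either case p holds — hence O(p).
The contrapositive of premise 10 (O(q ⊃ ¬p)) is O(p ⊃ ¬q), and O(p) is already established, so O(¬q).
Applying K to premise 6 (O(¬q ⊃ b)) and O(¬q) yields O(b).
From O(b) and premise 2, O(b ⊃ w), we obtain O(w).
Premise 1 is O(¬k ⊃ ¬w); contrapositively O(w ⊃ k). Since O(w) holds, K gives O(k).
Premise 12 is O(k ⊃ m); since O(k), deontic closure gives O(m).
Premises 3, 7, 8, 9, 11, 13 do not contribute to this derivation.
So O(m) holds, i.e. F(¬m). The claim follows.

Yes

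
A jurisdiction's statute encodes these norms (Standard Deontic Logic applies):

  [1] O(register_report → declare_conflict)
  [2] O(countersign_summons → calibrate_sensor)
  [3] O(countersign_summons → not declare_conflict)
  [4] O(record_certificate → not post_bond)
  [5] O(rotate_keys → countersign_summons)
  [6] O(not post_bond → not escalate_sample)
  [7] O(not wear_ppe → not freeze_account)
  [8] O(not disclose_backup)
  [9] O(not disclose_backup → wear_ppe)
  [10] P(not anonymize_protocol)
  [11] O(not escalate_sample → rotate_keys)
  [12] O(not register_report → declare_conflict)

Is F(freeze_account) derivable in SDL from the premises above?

No

Premise 7 is O(not wear_ppe → not freeze_account), but O(not wear_ppe) is not derivable from the premises, so it does not yield O(not freeze_account).
No other premise forces O(not freeze_account). An ideal world satisfying every premise can still have freeze_account true, so F(freeze_account) is not derivable.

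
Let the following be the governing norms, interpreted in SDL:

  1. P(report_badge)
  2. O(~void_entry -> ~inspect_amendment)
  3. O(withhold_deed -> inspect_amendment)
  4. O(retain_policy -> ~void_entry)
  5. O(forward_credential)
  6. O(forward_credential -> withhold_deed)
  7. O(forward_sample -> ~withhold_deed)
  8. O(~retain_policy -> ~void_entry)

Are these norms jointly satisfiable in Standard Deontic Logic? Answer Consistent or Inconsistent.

Inconsistent

Premises 8 and 4 cover both cases: O(~retain_policy -> ~void_entry) and O(retain_policy -> ~void_entry). Since ~retain_policy ∨ retain_policy is a tautology, O(~void_entry) follows.
From O(~void_entry) and premise 2, O(~void_entry -> ~inspect_amendment), we obtain O(~inspect_amendment).
Premise 3, O(withhold_deed -> inspect_amendment), contraposes to O(~inspect_amendment -> ~withhold_deed); with O(~inspect_amendment) we get O(~withhold_deed).
Premise 6, O(forward_credential -> withhold_deed), contraposes to O(~withhold_deed -> ~forward_credential); with O(~withhold_deed) we get O(~forward_credential).
But premise 5 directly asserts O(forward_credential).
We now have both O(~forward_credential) and O(forward_credential) — forward_credential is simultaneously obligatory and forbidden, violating the D-axiom.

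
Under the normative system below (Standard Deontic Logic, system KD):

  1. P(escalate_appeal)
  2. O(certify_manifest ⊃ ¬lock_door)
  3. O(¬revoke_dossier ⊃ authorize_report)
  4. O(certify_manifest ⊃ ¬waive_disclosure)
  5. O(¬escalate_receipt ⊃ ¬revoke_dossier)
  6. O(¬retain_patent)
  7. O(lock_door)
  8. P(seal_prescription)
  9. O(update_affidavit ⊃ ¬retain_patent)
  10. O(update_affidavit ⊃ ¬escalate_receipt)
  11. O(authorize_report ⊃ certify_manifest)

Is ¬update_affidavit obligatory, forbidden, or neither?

Obligatory

Premise 7 gives O(lock_door).
The contrapositive of premise 2 (O(certify_manifest ⊃ ¬lock_door)) is O(lock_door ⊃ ¬certify_manifest), and O(lock_door) is already established, so O(¬certify_manifest).
Premise 11 is O(authorize_report ⊃ certify_manifest); contrapositively O(¬certify_manifest ⊃ ¬authorize_report). Since O(¬certify_manifest) holds, K gives O(¬authorize_report).
Premise 3, O(¬revoke_dossier ⊃ authorize_report), contraposes to O(¬authorize_report ⊃ revoke_dossier); with O(¬authorize_report) we get O(revoke_dossier).
The contrapositive of premise 5 (O(¬escalate_receipt ⊃ ¬revoke_dossier)) is O(revoke_dossier ⊃ escalate_receipt), and O(revoke_dossier) is already established, so O(escalate_receipt).
Premise 10, O(update_affidavit ⊃ ¬escalate_receipt), contraposes to O(escalate_receipt ⊃ ¬update_affidavit); with O(escalate_receipt) we get O(¬update_affidavit).
Premises 1, 4, 6, 8, 9 do not contribute to this derivation.
Hence ¬update_affidavit is obligatory.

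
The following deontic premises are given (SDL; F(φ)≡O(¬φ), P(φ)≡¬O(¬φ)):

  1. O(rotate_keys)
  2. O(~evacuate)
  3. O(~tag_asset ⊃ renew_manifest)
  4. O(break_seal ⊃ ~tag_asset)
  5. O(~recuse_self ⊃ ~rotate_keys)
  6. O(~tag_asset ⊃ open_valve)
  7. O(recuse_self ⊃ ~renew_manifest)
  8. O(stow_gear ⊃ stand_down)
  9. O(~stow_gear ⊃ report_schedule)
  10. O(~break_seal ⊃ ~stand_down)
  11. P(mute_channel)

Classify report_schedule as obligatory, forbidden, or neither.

Obligatory

Premise 1 gives O(rotate_keys).
Premise 5 is O(~recuse_self ⊃ ~rotate_keys); contrapositively O(rotate_keys ⊃ recuse_self). Since O(rotate_keys) holds, K gives O(recuse_self).
From O(recuse_self) and premise 7, O(recuse_self ⊃ ~renew_manifest), we obtain O(~renew_manifest).
Premise 3 is O(~tag_asset ⊃ renew_manifest); contrapositively O(~renew_manifest ⊃ tag_asset). Since O(~renew_manifest) holds, K gives O(tag_asset).
The contrapositive of premise 4 (O(break_seal ⊃ ~tag_asset)) is O(tag_asset ⊃ ~break_seal), and O(tag_asset) is already established, so O(~break_seal).
Premise 10 is O(~break_seal ⊃ ~stand_down); since O(~break_seal), deontic closure gives O(~stand_down).
Premise 8, O(stow_gear ⊃ stand_down), contraposes to O(~stand_down ⊃ ~stow_gear); with O(~stand_down) we get O(~stow_gear).
Applying K to premise 9 (O(~stow_gear ⊃ report_schedule)) and O(~stow_gear) yields O(report_schedule).
Premises 2, 6, 11 do not contribute to this derivation.
Hence report_schedule is obligatory.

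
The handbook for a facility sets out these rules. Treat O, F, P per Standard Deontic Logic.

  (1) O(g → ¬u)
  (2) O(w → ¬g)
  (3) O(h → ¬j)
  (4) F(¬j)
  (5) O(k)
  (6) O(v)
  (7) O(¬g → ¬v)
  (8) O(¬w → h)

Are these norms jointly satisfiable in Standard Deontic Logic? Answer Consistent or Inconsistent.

Inconsistent

Premise 4 is F(¬j), i.e. O(j).
Premise 3 is O(h → ¬j); contrapositively O(j → ¬h). Since O(j) holds, K gives O(¬h).
The contrapositive of premise 8 (O(¬w → h)) is O(¬h → w), and O(¬h) is already established, so O(w).
With premise 2, O(w → ¬g), the K-axiom yields O(¬g).
With premise 7, O(¬g → ¬v), the K-axiom yields O(¬v).
Yet premise 6 states O(v).
We now have both O(¬v) and O(v) — v is simultaneously obligatory and forbidden, violating the D-axiom.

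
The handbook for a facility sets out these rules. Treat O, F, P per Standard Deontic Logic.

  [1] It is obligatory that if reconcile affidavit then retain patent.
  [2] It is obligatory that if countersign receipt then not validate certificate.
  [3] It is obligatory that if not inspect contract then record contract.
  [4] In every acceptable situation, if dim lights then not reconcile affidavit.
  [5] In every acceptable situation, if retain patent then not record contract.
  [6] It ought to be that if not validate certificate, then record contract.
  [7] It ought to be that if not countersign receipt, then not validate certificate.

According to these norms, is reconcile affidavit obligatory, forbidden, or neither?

Premises 2 and 7 cover both cases: O(countersign_receipt → ¬validate_certificate) and O(¬countersign_receipt → ¬validate_certificate). Since countersign_receipt ∨ ¬countersign_receipt is a tautology, O(¬validate_certificate) follows.
Premise 6 is O(¬validate_certificate → record_contract); since O(¬validate_certificate), deontic closure gives O(record_contract).
The contrapositive of premise 5 (O(retain_patent → ¬record_contract)) is O(record_contract → ¬retain_patent), and O(record_contract) is already established, so O(¬retain_patent).
Premise 1, O(reconcile_affidavit → retain_patent), contraposes to O(¬retain_patent → ¬reconcile_affidavit); with O(¬retain_patent) we get O(¬reconcile_affidavit).
Premises 3, 4 do not contribute to this derivation.
Thus O(¬reconcile_affidavit), which is F(reconcile_affidavit): reconcile_affidavit is forbidden.

Forbidden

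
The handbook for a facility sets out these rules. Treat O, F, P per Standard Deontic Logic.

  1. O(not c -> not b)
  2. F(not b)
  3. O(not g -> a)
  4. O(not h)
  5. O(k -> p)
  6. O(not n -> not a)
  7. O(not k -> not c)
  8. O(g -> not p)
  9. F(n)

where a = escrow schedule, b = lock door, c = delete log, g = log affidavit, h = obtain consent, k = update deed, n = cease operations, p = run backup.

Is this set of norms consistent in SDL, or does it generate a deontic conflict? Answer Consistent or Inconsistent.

Premise 2 is F(not b), i.e. O(b).
Premise 1 is O(not c -> not b); contrapositively O(b -> c). Since O(b) holds, K gives O(c).
Premise 7, O(not k -> not c), contraposes to O(c -> k); with O(c) we get O(k).
From O(k) and premise 5, O(k -> p), we obtain O(p).
The contrapositive of premise 8 (O(g -> not p)) is O(p -> not g), and O(p) is already established, so O(not g).
Premise 3 is O(not g -> a); since O(not g), deontic closure gives O(a).
Premise 6, O(not n -> not a), contraposes to O(a -> n); with O(a) we get O(n).
However, F(n) at premise 9 amounts to O(not n).
We now have both O(n) and O(not n) — n is simultaneously obligatory and forbidden, violating the D-axiom.

Inconsistent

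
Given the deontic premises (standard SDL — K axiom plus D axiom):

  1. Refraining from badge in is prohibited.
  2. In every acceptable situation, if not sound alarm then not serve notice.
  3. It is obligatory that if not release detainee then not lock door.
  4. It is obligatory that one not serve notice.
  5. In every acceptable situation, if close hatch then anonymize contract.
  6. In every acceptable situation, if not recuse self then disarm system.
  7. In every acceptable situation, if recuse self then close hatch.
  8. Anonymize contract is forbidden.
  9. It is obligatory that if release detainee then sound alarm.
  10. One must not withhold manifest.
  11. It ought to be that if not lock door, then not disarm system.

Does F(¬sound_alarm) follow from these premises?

F(anonymize_contract) at premise 8 means O(¬anonymize_contract).
Premise 5, O(close_hatch → anonymize_contract), contraposes to O(¬anonymize_contract → ¬close_hatch); with O(¬anonymize_contract) we get O(¬close_hatch).
Premise 7, O(recuse_self → close_hatch), contraposes to O(¬close_hatch → ¬recuse_self); with O(¬close_hatch) we get O(¬recuse_self).
Premise 6 is O(¬recuse_self → disarm_system); since O(¬recuse_self), deontic closure gives O(disarm_system).
Premise 11, O(¬lock_door → ¬disarm_system), contraposes to O(disarm_system → lock_door); with O(disarm_system) we get O(lock_door).
The contrapositive of premise 3 (O(¬release_detainee → ¬lock_door)) is O(lock_door → release_detainee), and O(lock_door) is already established, so O(release_detainee).
Premise 9 is O(release_detainee → sound_alarm); since O(release_detainee), deontic closure gives O(sound_alarm).
Premises 1, 2, 4, 10 do not contribute to this derivation.
So O(sound_alarm) holds, i.e. F(¬sound_alarm). The claim follows.

Yes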